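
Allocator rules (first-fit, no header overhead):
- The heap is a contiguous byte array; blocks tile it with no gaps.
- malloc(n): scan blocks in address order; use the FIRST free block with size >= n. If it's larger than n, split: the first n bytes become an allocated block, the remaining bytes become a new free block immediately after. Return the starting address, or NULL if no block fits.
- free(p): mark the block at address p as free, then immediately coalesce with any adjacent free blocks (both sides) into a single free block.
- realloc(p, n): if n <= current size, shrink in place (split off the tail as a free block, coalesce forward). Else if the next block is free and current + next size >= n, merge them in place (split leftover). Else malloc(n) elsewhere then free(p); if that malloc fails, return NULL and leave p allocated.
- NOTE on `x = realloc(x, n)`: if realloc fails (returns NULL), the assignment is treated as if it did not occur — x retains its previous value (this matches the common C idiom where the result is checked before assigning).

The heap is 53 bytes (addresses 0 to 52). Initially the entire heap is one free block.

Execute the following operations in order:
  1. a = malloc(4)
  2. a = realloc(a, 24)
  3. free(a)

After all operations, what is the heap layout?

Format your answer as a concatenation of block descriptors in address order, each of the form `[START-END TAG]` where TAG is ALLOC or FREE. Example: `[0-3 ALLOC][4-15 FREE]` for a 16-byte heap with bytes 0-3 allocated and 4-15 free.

Answer: [0-52 FREE]

Derivation:
Op 1: a = malloc(4) -> a = 0; heap: [0-3 ALLOC][4-52 FREE]
Op 2: a = realloc(a, 24) -> a = 0; heap: [0-23 ALLOC][24-52 FREE]
Op 3: free(a) -> (freed a); heap: [0-52 FREE]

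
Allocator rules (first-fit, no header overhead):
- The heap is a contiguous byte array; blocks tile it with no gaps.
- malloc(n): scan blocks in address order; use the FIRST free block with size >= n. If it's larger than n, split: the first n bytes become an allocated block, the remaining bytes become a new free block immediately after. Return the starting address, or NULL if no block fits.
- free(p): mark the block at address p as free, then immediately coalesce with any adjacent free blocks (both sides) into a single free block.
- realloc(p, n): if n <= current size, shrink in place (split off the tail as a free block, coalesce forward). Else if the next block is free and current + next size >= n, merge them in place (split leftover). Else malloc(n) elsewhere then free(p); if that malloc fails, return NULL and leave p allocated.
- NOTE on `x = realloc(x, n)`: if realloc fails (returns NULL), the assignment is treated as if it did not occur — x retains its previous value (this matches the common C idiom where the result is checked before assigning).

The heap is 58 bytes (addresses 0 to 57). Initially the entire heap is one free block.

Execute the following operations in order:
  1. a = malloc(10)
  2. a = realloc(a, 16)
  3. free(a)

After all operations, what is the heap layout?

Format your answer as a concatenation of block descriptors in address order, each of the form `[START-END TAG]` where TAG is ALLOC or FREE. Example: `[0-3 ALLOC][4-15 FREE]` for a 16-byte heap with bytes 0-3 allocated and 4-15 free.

Op 1: a = malloc(10) -> a = 0; heap: [0-9 ALLOC][10-57 FREE]
Op 2: a = realloc(a, 16) -> a = 0; heap: [0-15 ALLOC][16-57 FREE]
Op 3: free(a) -> (freed a); heap: [0-57 FREE]

Answer: [0-57 FREE]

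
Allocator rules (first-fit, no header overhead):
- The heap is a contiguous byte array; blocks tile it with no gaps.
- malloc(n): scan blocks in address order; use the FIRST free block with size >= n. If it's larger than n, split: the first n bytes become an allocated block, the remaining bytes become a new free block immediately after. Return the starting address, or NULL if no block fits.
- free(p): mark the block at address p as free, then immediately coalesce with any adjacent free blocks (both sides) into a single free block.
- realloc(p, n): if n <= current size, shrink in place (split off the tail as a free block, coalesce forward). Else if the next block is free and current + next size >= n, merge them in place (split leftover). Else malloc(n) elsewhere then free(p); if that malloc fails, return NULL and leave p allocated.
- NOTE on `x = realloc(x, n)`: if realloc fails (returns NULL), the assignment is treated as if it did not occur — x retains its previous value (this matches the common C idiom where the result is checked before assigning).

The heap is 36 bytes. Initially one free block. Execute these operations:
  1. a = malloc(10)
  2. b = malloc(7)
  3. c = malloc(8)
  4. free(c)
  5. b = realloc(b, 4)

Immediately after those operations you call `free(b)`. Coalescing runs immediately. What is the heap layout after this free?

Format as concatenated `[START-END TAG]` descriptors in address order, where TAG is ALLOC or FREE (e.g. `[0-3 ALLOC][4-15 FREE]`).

Answer: [0-9 ALLOC][10-35 FREE]

Derivation:
Op 1: a = malloc(10) -> a = 0; heap: [0-9 ALLOC][10-35 FREE]
Op 2: b = malloc(7) -> b = 10; heap: [0-9 ALLOC][10-16 ALLOC][17-35 FREE]
Op 3: c = malloc(8) -> c = 17; heap: [0-9 ALLOC][10-16 ALLOC][17-24 ALLOC][25-35 FREE]
Op 4: free(c) -> (freed c); heap: [0-9 ALLOC][10-16 ALLOC][17-35 FREE]
Op 5: b = realloc(b, 4) -> b = 10; heap: [0-9 ALLOC][10-13 ALLOC][14-35 FREE]
free(b): b = 10 -> block [10-13 ALLOC]; mark free, coalesce with adjacent free neighbors -> [0-9 ALLOC][10-35 FREE]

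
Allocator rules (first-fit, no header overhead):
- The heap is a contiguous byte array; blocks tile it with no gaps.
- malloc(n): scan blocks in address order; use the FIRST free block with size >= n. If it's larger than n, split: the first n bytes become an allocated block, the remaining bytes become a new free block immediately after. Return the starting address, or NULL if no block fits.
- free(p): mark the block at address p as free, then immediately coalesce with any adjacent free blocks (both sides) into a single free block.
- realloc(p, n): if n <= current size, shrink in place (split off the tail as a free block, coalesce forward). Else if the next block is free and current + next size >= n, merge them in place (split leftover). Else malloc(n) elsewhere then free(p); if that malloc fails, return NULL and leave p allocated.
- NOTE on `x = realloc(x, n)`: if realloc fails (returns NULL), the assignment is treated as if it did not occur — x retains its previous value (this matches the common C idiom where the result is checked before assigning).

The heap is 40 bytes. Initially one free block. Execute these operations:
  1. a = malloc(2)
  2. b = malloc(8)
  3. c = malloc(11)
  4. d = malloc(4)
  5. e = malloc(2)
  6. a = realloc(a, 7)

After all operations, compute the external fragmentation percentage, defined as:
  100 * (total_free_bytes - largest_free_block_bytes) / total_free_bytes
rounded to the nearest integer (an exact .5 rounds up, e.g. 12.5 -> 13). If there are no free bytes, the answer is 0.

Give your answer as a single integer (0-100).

Op 1: a = malloc(2) -> a = 0; heap: [0-1 ALLOC][2-39 FREE]
Op 2: b = malloc(8) -> b = 2; heap: [0-1 ALLOC][2-9 ALLOC][10-39 FREE]
Op 3: c = malloc(11) -> c = 10; heap: [0-1 ALLOC][2-9 ALLOC][10-20 ALLOC][21-39 FREE]
Op 4: d = malloc(4) -> d = 21; heap: [0-1 ALLOC][2-9 ALLOC][10-20 ALLOC][21-24 ALLOC][25-39 FREE]
Op 5: e = malloc(2) -> e = 25; heap: [0-1 ALLOC][2-9 ALLOC][10-20 ALLOC][21-24 ALLOC][25-26 ALLOC][27-39 FREE]
Op 6: a = realloc(a, 7) -> a = 27; heap: [0-1 FREE][2-9 ALLOC][10-20 ALLOC][21-24 ALLOC][25-26 ALLOC][27-33 ALLOC][34-39 FREE]
Free blocks: [2 6] total_free=8 largest=6 -> 100*(8-6)/8 = 200/8 = 25

Answer: 25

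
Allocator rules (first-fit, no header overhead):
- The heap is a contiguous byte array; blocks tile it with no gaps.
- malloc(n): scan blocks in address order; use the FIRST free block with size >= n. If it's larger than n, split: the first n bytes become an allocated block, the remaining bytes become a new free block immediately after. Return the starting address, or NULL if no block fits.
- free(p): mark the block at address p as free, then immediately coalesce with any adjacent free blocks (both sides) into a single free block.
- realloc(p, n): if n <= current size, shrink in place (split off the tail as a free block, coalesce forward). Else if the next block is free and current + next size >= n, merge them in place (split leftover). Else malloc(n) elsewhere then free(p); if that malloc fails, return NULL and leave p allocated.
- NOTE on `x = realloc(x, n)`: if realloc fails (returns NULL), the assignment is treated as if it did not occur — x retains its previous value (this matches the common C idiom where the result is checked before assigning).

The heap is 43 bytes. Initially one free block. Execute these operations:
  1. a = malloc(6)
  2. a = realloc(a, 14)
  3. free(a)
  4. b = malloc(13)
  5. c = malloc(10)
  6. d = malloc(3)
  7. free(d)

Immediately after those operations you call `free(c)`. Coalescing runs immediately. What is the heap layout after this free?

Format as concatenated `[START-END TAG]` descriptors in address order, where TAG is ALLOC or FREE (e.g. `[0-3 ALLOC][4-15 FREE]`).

Op 1: a = malloc(6) -> a = 0; heap: [0-5 ALLOC][6-42 FREE]
Op 2: a = realloc(a, 14) -> a = 0; heap: [0-13 ALLOC][14-42 FREE]
Op 3: free(a) -> (freed a); heap: [0-42 FREE]
Op 4: b = malloc(13) -> b = 0; heap: [0-12 ALLOC][13-42 FREE]
Op 5: c = malloc(10) -> c = 13; heap: [0-12 ALLOC][13-22 ALLOC][23-42 FREE]
Op 6: d = malloc(3) -> d = 23; heap: [0-12 ALLOC][13-22 ALLOC][23-25 ALLOC][26-42 FREE]
Op 7: free(d) -> (freed d); heap: [0-12 ALLOC][13-22 ALLOC][23-42 FREE]
free(c): c = 13 -> block [13-22 ALLOC]; mark free, coalesce with adjacent free neighbors -> [0-12 ALLOC][13-42 FREE]

Answer: [0-12 ALLOC][13-42 FREE]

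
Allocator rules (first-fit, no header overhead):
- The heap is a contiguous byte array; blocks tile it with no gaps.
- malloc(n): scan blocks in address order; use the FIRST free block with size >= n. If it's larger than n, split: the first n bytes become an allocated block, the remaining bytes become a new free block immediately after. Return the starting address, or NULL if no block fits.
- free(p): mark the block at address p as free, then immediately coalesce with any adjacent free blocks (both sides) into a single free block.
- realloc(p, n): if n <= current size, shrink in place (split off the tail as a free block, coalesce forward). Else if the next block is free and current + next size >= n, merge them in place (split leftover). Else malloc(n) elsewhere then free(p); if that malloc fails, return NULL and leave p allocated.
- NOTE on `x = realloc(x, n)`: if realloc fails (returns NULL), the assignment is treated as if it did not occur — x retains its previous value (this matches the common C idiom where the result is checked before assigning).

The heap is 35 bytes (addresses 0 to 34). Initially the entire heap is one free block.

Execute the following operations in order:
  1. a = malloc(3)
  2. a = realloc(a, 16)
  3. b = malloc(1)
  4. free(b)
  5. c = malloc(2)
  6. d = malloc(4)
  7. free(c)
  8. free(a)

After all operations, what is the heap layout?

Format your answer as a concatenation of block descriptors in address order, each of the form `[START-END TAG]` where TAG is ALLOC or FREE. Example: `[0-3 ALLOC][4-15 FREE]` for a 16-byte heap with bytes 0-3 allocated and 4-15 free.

Op 1: a = malloc(3) -> a = 0; heap: [0-2 ALLOC][3-34 FREE]
Op 2: a = realloc(a, 16) -> a = 0; heap: [0-15 ALLOC][16-34 FREE]
Op 3: b = malloc(1) -> b = 16; heap: [0-15 ALLOC][16-16 ALLOC][17-34 FREE]
Op 4: free(b) -> (freed b); heap: [0-15 ALLOC][16-34 FREE]
Op 5: c = malloc(2) -> c = 16; heap: [0-15 ALLOC][16-17 ALLOC][18-34 FREE]
Op 6: d = malloc(4) -> d = 18; heap: [0-15 ALLOC][16-17 ALLOC][18-21 ALLOC][22-34 FREE]
Op 7: free(c) -> (freed c); heap: [0-15 ALLOC][16-17 FREE][18-21 ALLOC][22-34 FREE]
Op 8: free(a) -> (freed a); heap: [0-17 FREE][18-21 ALLOC][22-34 FREE]

Answer: [0-17 FREE][18-21 ALLOC][22-34 FREE]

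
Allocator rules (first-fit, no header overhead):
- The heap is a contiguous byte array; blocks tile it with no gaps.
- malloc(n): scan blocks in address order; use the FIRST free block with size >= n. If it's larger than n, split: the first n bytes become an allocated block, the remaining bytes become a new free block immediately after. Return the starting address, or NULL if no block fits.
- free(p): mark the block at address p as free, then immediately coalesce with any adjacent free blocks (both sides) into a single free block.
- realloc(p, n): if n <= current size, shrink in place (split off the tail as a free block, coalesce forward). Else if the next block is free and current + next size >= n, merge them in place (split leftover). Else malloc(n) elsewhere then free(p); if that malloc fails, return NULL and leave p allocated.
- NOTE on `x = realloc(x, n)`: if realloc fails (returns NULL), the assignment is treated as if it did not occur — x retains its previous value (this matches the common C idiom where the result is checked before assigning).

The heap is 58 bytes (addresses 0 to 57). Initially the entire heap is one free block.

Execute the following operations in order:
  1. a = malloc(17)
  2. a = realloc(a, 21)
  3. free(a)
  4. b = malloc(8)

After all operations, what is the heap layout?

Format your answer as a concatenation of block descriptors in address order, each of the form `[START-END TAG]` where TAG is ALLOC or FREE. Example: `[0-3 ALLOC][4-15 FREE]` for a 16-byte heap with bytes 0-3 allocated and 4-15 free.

Answer: [0-7 ALLOC][8-57 FREE]

Derivation:
Op 1: a = malloc(17) -> a = 0; heap: [0-16 ALLOC][17-57 FREE]
Op 2: a = realloc(a, 21) -> a = 0; heap: [0-20 ALLOC][21-57 FREE]
Op 3: free(a) -> (freed a); heap: [0-57 FREE]
Op 4: b = malloc(8) -> b = 0; heap: [0-7 ALLOC][8-57 FREE]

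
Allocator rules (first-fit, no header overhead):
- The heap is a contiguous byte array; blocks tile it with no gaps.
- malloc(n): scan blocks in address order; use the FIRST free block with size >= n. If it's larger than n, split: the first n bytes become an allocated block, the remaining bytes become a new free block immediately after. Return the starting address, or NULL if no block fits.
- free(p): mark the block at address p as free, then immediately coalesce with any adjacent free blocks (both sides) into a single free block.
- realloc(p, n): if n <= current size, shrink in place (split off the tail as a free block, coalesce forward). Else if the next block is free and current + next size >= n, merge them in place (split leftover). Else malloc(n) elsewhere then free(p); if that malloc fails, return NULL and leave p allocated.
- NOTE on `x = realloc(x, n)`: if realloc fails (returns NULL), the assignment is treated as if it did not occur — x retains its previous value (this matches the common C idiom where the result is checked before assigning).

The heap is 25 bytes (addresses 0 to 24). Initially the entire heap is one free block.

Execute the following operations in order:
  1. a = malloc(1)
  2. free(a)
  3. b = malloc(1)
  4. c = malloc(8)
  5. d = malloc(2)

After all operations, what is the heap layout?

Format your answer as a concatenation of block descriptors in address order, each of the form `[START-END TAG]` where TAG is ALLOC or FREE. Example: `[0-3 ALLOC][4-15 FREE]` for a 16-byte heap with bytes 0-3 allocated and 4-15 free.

Answer: [0-0 ALLOC][1-8 ALLOC][9-10 ALLOC][11-24 FREE]

Derivation:
Op 1: a = malloc(1) -> a = 0; heap: [0-0 ALLOC][1-24 FREE]
Op 2: free(a) -> (freed a); heap: [0-24 FREE]
Op 3: b = malloc(1) -> b = 0; heap: [0-0 ALLOC][1-24 FREE]
Op 4: c = malloc(8) -> c = 1; heap: [0-0 ALLOC][1-8 ALLOC][9-24 FREE]
Op 5: d = malloc(2) -> d = 9; heap: [0-0 ALLOC][1-8 ALLOC][9-10 ALLOC][11-24 FREE]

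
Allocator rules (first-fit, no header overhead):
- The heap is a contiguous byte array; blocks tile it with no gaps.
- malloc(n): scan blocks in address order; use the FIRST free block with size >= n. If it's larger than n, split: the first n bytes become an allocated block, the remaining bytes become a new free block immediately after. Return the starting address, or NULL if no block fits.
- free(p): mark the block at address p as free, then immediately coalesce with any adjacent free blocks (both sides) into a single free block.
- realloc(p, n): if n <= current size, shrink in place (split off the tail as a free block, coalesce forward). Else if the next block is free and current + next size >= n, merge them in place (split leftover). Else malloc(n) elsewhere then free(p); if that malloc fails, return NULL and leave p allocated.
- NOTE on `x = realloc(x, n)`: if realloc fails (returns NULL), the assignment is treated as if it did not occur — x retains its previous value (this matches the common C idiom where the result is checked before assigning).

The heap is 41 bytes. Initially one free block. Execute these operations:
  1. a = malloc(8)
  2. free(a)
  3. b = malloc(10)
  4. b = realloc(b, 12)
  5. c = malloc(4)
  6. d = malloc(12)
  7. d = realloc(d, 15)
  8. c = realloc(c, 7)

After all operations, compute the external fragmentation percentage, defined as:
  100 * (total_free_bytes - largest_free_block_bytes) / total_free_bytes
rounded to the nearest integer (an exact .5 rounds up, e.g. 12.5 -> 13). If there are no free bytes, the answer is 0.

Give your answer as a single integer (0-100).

Answer: 43

Derivation:
Op 1: a = malloc(8) -> a = 0; heap: [0-7 ALLOC][8-40 FREE]
Op 2: free(a) -> (freed a); heap: [0-40 FREE]
Op 3: b = malloc(10) -> b = 0; heap: [0-9 ALLOC][10-40 FREE]
Op 4: b = realloc(b, 12) -> b = 0; heap: [0-11 ALLOC][12-40 FREE]
Op 5: c = malloc(4) -> c = 12; heap: [0-11 ALLOC][12-15 ALLOC][16-40 FREE]
Op 6: d = malloc(12) -> d = 16; heap: [0-11 ALLOC][12-15 ALLOC][16-27 ALLOC][28-40 FREE]
Op 7: d = realloc(d, 15) -> d = 16; heap: [0-11 ALLOC][12-15 ALLOC][16-30 ALLOC][31-40 FREE]
Op 8: c = realloc(c, 7) -> c = 31; heap: [0-11 ALLOC][12-15 FREE][16-30 ALLOC][31-37 ALLOC][38-40 FREE]
Free blocks: [4 3] total_free=7 largest=4 -> 100*(7-4)/7 = 300/7 ≈ 42.857 -> rounds to 43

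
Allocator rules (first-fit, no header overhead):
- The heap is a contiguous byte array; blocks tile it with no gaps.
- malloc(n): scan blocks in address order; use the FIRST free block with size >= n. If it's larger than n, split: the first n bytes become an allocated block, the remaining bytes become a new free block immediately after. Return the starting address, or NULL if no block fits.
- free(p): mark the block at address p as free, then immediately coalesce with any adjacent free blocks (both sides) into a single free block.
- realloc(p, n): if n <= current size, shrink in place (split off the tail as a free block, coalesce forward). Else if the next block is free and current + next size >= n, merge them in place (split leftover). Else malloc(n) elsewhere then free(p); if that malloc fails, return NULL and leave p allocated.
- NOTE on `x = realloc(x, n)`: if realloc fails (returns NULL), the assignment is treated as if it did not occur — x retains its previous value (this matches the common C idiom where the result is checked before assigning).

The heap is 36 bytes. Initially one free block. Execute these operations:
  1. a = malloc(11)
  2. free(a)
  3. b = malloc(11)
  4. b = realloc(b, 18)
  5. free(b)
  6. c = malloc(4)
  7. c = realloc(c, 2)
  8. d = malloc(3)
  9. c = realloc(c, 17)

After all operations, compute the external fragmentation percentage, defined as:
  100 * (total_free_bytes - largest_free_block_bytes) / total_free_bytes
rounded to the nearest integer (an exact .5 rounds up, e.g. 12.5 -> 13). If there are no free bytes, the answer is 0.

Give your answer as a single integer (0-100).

Op 1: a = malloc(11) -> a = 0; heap: [0-10 ALLOC][11-35 FREE]
Op 2: free(a) -> (freed a); heap: [0-35 FREE]
Op 3: b = malloc(11) -> b = 0; heap: [0-10 ALLOC][11-35 FREE]
Op 4: b = realloc(b, 18) -> b = 0; heap: [0-17 ALLOC][18-35 FREE]
Op 5: free(b) -> (freed b); heap: [0-35 FREE]
Op 6: c = malloc(4) -> c = 0; heap: [0-3 ALLOC][4-35 FREE]
Op 7: c = realloc(c, 2) -> c = 0; heap: [0-1 ALLOC][2-35 FREE]
Op 8: d = malloc(3) -> d = 2; heap: [0-1 ALLOC][2-4 ALLOC][5-35 FREE]
Op 9: c = realloc(c, 17) -> c = 5; heap: [0-1 FREE][2-4 ALLOC][5-21 ALLOC][22-35 FREE]
Free blocks: [2 14] total_free=16 largest=14 -> 100*(16-14)/16 = 200/16 = 12.5 -> rounds to 13

Answer: 13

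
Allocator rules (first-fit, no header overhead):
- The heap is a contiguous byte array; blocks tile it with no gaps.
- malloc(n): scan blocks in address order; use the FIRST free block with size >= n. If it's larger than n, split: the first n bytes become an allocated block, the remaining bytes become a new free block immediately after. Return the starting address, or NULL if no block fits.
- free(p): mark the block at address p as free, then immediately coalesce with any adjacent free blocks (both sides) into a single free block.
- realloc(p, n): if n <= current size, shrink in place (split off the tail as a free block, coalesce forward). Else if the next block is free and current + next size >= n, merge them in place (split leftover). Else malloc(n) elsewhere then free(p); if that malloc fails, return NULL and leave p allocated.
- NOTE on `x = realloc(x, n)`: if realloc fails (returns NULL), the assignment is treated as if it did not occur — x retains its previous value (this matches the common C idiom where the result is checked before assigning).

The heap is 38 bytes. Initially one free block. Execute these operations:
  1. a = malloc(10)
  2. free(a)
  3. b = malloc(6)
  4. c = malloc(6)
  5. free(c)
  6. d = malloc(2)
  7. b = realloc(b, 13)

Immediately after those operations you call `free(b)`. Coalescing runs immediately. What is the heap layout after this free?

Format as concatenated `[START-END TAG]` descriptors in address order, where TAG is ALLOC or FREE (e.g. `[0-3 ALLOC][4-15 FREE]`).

Answer: [0-5 FREE][6-7 ALLOC][8-37 FREE]

Derivation:
Op 1: a = malloc(10) -> a = 0; heap: [0-9 ALLOC][10-37 FREE]
Op 2: free(a) -> (freed a); heap: [0-37 FREE]
Op 3: b = malloc(6) -> b = 0; heap: [0-5 ALLOC][6-37 FREE]
Op 4: c = malloc(6) -> c = 6; heap: [0-5 ALLOC][6-11 ALLOC][12-37 FREE]
Op 5: free(c) -> (freed c); heap: [0-5 ALLOC][6-37 FREE]
Op 6: d = malloc(2) -> d = 6; heap: [0-5 ALLOC][6-7 ALLOC][8-37 FREE]
Op 7: b = realloc(b, 13) -> b = 8; heap: [0-5 FREE][6-7 ALLOC][8-20 ALLOC][21-37 FREE]
free(b): b = 8 -> block [8-20 ALLOC]; mark free, coalesce with adjacent free neighbors -> [0-5 FREE][6-7 ALLOC][8-37 FREE]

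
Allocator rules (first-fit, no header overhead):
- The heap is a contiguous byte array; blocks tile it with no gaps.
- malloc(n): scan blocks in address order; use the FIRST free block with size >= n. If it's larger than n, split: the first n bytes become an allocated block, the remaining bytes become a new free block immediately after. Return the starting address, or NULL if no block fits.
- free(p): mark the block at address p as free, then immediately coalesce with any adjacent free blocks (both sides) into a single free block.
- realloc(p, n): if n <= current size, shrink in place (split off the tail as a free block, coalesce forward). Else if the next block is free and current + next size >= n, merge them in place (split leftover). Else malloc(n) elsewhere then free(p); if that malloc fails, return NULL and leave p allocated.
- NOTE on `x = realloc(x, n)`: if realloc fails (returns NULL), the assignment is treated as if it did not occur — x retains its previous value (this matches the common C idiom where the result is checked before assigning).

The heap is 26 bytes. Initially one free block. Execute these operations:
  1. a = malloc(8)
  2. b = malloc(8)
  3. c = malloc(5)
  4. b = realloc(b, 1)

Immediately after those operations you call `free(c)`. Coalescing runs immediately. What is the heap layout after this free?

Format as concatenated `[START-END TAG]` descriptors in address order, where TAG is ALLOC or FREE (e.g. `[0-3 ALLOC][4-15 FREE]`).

Answer: [0-7 ALLOC][8-8 ALLOC][9-25 FREE]

Derivation:
Op 1: a = malloc(8) -> a = 0; heap: [0-7 ALLOC][8-25 FREE]
Op 2: b = malloc(8) -> b = 8; heap: [0-7 ALLOC][8-15 ALLOC][16-25 FREE]
Op 3: c = malloc(5) -> c = 16; heap: [0-7 ALLOC][8-15 ALLOC][16-20 ALLOC][21-25 FREE]
Op 4: b = realloc(b, 1) -> b = 8; heap: [0-7 ALLOC][8-8 ALLOC][9-15 FREE][16-20 ALLOC][21-25 FREE]
free(c): c = 16 -> block [16-20 ALLOC]; mark free, coalesce with adjacent free neighbors -> [0-7 ALLOC][8-8 ALLOC][9-25 FREE]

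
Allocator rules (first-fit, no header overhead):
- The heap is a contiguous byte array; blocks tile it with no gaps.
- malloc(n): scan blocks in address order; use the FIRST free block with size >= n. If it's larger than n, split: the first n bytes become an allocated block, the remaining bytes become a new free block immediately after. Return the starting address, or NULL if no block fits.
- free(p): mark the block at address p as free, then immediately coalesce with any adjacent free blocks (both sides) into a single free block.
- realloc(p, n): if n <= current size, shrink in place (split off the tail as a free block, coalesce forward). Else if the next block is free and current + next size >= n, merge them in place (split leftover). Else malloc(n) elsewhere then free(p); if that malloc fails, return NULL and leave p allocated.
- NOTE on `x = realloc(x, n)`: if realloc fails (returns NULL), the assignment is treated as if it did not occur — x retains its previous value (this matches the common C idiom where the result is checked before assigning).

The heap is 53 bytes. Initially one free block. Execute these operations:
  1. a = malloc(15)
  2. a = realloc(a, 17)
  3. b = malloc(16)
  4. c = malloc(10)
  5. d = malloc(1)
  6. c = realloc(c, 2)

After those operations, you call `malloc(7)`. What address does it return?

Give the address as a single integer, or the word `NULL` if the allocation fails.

Answer: 35

Derivation:
Op 1: a = malloc(15) -> a = 0; heap: [0-14 ALLOC][15-52 FREE]
Op 2: a = realloc(a, 17) -> a = 0; heap: [0-16 ALLOC][17-52 FREE]
Op 3: b = malloc(16) -> b = 17; heap: [0-16 ALLOC][17-32 ALLOC][33-52 FREE]
Op 4: c = malloc(10) -> c = 33; heap: [0-16 ALLOC][17-32 ALLOC][33-42 ALLOC][43-52 FREE]
Op 5: d = malloc(1) -> d = 43; heap: [0-16 ALLOC][17-32 ALLOC][33-42 ALLOC][43-43 ALLOC][44-52 FREE]
Op 6: c = realloc(c, 2) -> c = 33; heap: [0-16 ALLOC][17-32 ALLOC][33-34 ALLOC][35-42 FREE][43-43 ALLOC][44-52 FREE]
malloc(7): first-fit scan over [0-16 ALLOC][17-32 ALLOC][33-34 ALLOC][35-42 FREE][43-43 ALLOC][44-52 FREE] -> 35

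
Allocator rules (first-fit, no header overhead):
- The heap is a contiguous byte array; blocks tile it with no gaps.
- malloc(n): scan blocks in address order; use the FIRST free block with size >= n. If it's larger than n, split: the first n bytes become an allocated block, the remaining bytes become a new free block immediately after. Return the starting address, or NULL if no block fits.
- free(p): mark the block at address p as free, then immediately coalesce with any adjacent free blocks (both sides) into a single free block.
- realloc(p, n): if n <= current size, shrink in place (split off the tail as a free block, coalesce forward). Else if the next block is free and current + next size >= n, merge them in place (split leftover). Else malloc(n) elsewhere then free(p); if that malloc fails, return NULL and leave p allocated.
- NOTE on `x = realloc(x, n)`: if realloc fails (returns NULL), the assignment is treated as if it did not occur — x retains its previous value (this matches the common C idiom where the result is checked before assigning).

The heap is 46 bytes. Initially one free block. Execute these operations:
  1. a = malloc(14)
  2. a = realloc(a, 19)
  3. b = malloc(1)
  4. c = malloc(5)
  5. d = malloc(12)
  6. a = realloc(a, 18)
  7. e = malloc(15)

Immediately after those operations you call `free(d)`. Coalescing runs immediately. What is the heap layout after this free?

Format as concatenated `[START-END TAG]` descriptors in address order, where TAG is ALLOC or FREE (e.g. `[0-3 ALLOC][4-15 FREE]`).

Answer: [0-17 ALLOC][18-18 FREE][19-19 ALLOC][20-24 ALLOC][25-45 FREE]

Derivation:
Op 1: a = malloc(14) -> a = 0; heap: [0-13 ALLOC][14-45 FREE]
Op 2: a = realloc(a, 19) -> a = 0; heap: [0-18 ALLOC][19-45 FREE]
Op 3: b = malloc(1) -> b = 19; heap: [0-18 ALLOC][19-19 ALLOC][20-45 FREE]
Op 4: c = malloc(5) -> c = 20; heap: [0-18 ALLOC][19-19 ALLOC][20-24 ALLOC][25-45 FREE]
Op 5: d = malloc(12) -> d = 25; heap: [0-18 ALLOC][19-19 ALLOC][20-24 ALLOC][25-36 ALLOC][37-45 FREE]
Op 6: a = realloc(a, 18) -> a = 0; heap: [0-17 ALLOC][18-18 FREE][19-19 ALLOC][20-24 ALLOC][25-36 ALLOC][37-45 FREE]
Op 7: e = malloc(15) -> e = NULL; heap: [0-17 ALLOC][18-18 FREE][19-19 ALLOC][20-24 ALLOC][25-36 ALLOC][37-45 FREE]
free(d): d = 25 -> block [25-36 ALLOC]; mark free, coalesce with adjacent free neighbors -> [0-17 ALLOC][18-18 FREE][19-19 ALLOC][20-24 ALLOC][25-45 FREE]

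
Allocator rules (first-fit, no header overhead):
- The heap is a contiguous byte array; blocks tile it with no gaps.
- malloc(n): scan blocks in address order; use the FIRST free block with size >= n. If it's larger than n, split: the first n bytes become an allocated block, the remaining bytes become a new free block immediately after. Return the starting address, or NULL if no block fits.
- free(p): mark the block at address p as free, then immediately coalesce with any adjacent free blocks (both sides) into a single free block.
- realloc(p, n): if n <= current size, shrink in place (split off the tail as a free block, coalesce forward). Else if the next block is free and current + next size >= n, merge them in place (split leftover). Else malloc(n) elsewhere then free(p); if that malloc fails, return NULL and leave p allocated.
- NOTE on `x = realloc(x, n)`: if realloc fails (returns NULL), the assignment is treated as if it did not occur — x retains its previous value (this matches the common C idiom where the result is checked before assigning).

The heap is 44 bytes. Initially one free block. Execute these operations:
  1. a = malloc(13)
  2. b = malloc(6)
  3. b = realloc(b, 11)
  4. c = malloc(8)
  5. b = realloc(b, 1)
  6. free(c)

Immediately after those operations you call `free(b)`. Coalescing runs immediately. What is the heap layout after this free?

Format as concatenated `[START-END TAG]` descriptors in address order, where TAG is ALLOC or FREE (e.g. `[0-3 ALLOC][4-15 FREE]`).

Answer: [0-12 ALLOC][13-43 FREE]

Derivation:
Op 1: a = malloc(13) -> a = 0; heap: [0-12 ALLOC][13-43 FREE]
Op 2: b = malloc(6) -> b = 13; heap: [0-12 ALLOC][13-18 ALLOC][19-43 FREE]
Op 3: b = realloc(b, 11) -> b = 13; heap: [0-12 ALLOC][13-23 ALLOC][24-43 FREE]
Op 4: c = malloc(8) -> c = 24; heap: [0-12 ALLOC][13-23 ALLOC][24-31 ALLOC][32-43 FREE]
Op 5: b = realloc(b, 1) -> b = 13; heap: [0-12 ALLOC][13-13 ALLOC][14-23 FREE][24-31 ALLOC][32-43 FREE]
Op 6: free(c) -> (freed c); heap: [0-12 ALLOC][13-13 ALLOC][14-43 FREE]
free(b): b = 13 -> block [13-13 ALLOC]; mark free, coalesce with adjacent free neighbors -> [0-12 ALLOC][13-43 FREE]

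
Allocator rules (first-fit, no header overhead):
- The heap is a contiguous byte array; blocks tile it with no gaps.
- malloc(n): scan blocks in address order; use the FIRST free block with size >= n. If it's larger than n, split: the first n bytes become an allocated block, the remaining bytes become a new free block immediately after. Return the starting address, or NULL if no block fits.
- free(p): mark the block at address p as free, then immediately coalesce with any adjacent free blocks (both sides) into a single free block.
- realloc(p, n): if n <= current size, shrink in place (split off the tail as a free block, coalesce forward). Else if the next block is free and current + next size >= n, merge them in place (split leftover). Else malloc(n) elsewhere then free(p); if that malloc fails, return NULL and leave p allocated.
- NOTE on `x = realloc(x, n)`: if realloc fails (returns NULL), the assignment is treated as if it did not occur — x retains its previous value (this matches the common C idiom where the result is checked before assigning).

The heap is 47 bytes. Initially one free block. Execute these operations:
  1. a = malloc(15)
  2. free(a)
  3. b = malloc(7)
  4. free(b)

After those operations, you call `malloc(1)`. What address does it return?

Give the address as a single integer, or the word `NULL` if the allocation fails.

Op 1: a = malloc(15) -> a = 0; heap: [0-14 ALLOC][15-46 FREE]
Op 2: free(a) -> (freed a); heap: [0-46 FREE]
Op 3: b = malloc(7) -> b = 0; heap: [0-6 ALLOC][7-46 FREE]
Op 4: free(b) -> (freed b); heap: [0-46 FREE]
malloc(1): first-fit scan over [0-46 FREE] -> 0

Answer: 0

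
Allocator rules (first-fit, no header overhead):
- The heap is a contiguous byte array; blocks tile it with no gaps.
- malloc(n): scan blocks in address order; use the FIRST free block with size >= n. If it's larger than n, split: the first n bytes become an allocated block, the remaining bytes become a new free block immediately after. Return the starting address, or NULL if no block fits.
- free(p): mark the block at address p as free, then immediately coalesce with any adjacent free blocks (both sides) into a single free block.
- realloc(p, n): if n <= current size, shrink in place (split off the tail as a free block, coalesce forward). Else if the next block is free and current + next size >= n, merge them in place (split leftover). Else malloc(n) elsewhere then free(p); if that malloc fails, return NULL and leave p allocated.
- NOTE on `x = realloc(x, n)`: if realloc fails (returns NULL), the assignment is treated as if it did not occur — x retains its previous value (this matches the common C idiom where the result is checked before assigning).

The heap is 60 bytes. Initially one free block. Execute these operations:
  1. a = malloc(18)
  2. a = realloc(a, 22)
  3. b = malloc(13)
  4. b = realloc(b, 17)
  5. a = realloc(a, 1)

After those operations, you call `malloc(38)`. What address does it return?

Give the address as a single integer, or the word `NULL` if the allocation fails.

Op 1: a = malloc(18) -> a = 0; heap: [0-17 ALLOC][18-59 FREE]
Op 2: a = realloc(a, 22) -> a = 0; heap: [0-21 ALLOC][22-59 FREE]
Op 3: b = malloc(13) -> b = 22; heap: [0-21 ALLOC][22-34 ALLOC][35-59 FREE]
Op 4: b = realloc(b, 17) -> b = 22; heap: [0-21 ALLOC][22-38 ALLOC][39-59 FREE]
Op 5: a = realloc(a, 1) -> a = 0; heap: [0-0 ALLOC][1-21 FREE][22-38 ALLOC][39-59 FREE]
malloc(38): first-fit scan over [0-0 ALLOC][1-21 FREE][22-38 ALLOC][39-59 FREE] -> NULL

Answer: NULL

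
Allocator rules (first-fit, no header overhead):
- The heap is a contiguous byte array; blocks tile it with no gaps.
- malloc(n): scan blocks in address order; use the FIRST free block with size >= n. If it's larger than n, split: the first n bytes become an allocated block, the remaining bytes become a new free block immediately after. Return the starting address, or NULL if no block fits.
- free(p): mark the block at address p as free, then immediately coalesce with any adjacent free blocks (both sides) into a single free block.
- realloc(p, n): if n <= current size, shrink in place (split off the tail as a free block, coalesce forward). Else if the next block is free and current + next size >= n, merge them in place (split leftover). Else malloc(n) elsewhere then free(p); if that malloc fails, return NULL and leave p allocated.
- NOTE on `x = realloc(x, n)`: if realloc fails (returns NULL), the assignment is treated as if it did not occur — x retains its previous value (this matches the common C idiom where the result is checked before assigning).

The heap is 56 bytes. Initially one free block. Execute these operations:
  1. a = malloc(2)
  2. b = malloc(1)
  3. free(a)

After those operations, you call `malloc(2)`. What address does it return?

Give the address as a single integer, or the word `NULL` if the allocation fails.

Answer: 0

Derivation:
Op 1: a = malloc(2) -> a = 0; heap: [0-1 ALLOC][2-55 FREE]
Op 2: b = malloc(1) -> b = 2; heap: [0-1 ALLOC][2-2 ALLOC][3-55 FREE]
Op 3: free(a) -> (freed a); heap: [0-1 FREE][2-2 ALLOC][3-55 FREE]
malloc(2): first-fit scan over [0-1 FREE][2-2 ALLOC][3-55 FREE] -> 0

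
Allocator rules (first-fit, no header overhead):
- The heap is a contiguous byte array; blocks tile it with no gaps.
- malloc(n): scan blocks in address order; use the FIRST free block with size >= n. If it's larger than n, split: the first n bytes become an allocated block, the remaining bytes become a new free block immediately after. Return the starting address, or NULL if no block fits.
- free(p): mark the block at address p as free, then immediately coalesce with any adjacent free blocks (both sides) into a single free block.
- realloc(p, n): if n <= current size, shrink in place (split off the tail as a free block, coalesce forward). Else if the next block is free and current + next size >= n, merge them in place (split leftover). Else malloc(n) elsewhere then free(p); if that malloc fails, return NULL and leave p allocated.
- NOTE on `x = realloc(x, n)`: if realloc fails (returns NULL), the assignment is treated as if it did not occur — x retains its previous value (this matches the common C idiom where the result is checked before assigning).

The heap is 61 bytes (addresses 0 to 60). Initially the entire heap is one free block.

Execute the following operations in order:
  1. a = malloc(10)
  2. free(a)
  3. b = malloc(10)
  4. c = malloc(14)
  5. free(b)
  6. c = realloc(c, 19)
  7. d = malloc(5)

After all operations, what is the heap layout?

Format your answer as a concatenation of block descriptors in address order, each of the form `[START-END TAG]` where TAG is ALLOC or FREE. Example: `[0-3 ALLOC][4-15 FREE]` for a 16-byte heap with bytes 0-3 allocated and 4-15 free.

Op 1: a = malloc(10) -> a = 0; heap: [0-9 ALLOC][10-60 FREE]
Op 2: free(a) -> (freed a); heap: [0-60 FREE]
Op 3: b = malloc(10) -> b = 0; heap: [0-9 ALLOC][10-60 FREE]
Op 4: c = malloc(14) -> c = 10; heap: [0-9 ALLOC][10-23 ALLOC][24-60 FREE]
Op 5: free(b) -> (freed b); heap: [0-9 FREE][10-23 ALLOC][24-60 FREE]
Op 6: c = realloc(c, 19) -> c = 10; heap: [0-9 FREE][10-28 ALLOC][29-60 FREE]
Op 7: d = malloc(5) -> d = 0; heap: [0-4 ALLOC][5-9 FREE][10-28 ALLOC][29-60 FREE]

Answer: [0-4 ALLOC][5-9 FREE][10-28 ALLOC][29-60 FREE]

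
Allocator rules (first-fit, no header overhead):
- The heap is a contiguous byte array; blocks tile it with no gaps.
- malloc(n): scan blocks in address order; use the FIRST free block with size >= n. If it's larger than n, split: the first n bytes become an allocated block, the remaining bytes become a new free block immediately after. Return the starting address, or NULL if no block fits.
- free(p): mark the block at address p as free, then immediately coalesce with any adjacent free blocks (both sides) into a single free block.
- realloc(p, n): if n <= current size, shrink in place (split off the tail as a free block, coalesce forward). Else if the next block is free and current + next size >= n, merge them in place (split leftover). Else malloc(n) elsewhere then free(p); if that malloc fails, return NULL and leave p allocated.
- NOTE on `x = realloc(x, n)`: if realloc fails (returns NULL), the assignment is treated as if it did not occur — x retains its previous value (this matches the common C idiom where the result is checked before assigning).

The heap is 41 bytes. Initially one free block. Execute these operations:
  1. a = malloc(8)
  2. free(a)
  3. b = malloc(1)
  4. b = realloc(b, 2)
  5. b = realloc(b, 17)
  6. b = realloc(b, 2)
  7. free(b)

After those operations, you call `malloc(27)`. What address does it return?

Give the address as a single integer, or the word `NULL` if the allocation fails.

Op 1: a = malloc(8) -> a = 0; heap: [0-7 ALLOC][8-40 FREE]
Op 2: free(a) -> (freed a); heap: [0-40 FREE]
Op 3: b = malloc(1) -> b = 0; heap: [0-0 ALLOC][1-40 FREE]
Op 4: b = realloc(b, 2) -> b = 0; heap: [0-1 ALLOC][2-40 FREE]
Op 5: b = realloc(b, 17) -> b = 0; heap: [0-16 ALLOC][17-40 FREE]
Op 6: b = realloc(b, 2) -> b = 0; heap: [0-1 ALLOC][2-40 FREE]
Op 7: free(b) -> (freed b); heap: [0-40 FREE]
malloc(27): first-fit scan over [0-40 FREE] -> 0

Answer: 0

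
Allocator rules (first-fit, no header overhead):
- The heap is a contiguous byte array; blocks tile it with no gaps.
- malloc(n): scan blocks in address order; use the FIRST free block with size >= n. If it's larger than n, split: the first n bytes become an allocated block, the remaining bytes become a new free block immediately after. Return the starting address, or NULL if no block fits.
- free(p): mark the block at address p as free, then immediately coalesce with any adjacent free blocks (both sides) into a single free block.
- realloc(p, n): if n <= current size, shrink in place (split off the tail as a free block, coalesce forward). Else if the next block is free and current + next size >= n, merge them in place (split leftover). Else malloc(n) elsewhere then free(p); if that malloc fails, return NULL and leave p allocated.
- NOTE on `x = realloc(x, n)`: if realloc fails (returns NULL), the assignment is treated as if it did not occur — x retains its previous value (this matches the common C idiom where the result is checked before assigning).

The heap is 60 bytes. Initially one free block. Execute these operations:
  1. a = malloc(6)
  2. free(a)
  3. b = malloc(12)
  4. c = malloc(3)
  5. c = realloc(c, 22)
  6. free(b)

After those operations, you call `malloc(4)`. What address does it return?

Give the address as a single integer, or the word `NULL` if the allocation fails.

Op 1: a = malloc(6) -> a = 0; heap: [0-5 ALLOC][6-59 FREE]
Op 2: free(a) -> (freed a); heap: [0-59 FREE]
Op 3: b = malloc(12) -> b = 0; heap: [0-11 ALLOC][12-59 FREE]
Op 4: c = malloc(3) -> c = 12; heap: [0-11 ALLOC][12-14 ALLOC][15-59 FREE]
Op 5: c = realloc(c, 22) -> c = 12; heap: [0-11 ALLOC][12-33 ALLOC][34-59 FREE]
Op 6: free(b) -> (freed b); heap: [0-11 FREE][12-33 ALLOC][34-59 FREE]
malloc(4): first-fit scan over [0-11 FREE][12-33 ALLOC][34-59 FREE] -> 0

Answer: 0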